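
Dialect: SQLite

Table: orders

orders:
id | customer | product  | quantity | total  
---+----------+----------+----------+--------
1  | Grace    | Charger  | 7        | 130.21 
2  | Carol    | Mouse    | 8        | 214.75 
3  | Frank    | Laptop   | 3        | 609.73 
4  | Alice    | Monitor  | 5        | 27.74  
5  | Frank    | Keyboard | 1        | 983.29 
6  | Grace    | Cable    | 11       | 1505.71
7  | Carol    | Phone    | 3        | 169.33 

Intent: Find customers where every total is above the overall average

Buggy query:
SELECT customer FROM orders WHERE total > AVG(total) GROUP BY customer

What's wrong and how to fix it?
Bug: WHERE evaluates per row before aggregation, so AVG() is unavailable

Fix: Use a subquery for AVG and a HAVING MIN(...) filter so the condition holds for every row in the group

Corrected query:
SELECT customer FROM orders GROUP BY customer HAVING MIN(total) > (SELECT AVG(total) FROM orders)

Result:
customer
--------
Frank   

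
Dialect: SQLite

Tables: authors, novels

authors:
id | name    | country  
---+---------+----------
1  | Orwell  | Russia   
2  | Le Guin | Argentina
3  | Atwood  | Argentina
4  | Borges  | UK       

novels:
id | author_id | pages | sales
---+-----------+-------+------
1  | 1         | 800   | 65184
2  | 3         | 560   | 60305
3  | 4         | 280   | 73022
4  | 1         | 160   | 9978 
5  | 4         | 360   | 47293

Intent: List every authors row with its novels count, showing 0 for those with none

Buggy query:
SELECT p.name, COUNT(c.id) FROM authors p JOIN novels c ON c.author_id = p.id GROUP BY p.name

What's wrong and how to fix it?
Bug: An inner join excludes parents with zero children

Fix: Use LEFT JOIN so parents without children still appear (COUNT(c.id) gives 0)

Corrected query:
SELECT p.name, COUNT(c.id) FROM authors p LEFT JOIN novels c ON c.author_id = p.id GROUP BY p.name

Result:
name    | COUNT(c.id)
--------+------------
Atwood  | 1          
Borges  | 2          
Le Guin | 0          
Orwell  | 2          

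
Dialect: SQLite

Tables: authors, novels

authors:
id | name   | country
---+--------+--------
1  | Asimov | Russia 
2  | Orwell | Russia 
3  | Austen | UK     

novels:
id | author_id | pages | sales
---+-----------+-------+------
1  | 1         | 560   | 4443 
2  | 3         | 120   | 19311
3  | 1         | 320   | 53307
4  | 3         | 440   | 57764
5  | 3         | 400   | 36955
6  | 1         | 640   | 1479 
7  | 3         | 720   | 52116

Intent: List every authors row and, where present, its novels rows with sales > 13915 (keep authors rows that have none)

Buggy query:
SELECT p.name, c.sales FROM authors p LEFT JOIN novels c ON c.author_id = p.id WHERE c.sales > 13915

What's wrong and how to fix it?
Bug: A WHERE condition on the right-hand table after LEFT JOIN drops unmatched parents

Fix: Put 'c.sales > 13915' in the JOIN's ON clause instead of WHERE

Corrected query:
SELECT p.name, c.sales FROM authors p LEFT JOIN novels c ON c.author_id = p.id AND c.sales > 13915

Result:
name   | sales
-------+------
Asimov | 53307
Orwell | NULL 
Austen | 19311
Austen | 36955
Austen | 52116
Austen | 57764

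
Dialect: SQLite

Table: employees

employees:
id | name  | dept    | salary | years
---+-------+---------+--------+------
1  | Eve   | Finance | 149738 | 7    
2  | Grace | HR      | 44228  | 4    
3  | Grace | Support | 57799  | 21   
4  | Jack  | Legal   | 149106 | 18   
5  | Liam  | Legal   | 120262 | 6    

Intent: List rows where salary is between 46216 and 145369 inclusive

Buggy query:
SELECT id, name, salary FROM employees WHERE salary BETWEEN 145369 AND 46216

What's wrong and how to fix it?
Bug: The bounds are reversed; BETWEEN a AND b requires a <= b to match anything

Fix: Write BETWEEN 46216 AND 145369

Corrected query:
SELECT id, name, salary FROM employees WHERE salary BETWEEN 46216 AND 145369

Result:
id | name  | salary
---+-------+-------
3  | Grace | 57799 
5  | Liam  | 120262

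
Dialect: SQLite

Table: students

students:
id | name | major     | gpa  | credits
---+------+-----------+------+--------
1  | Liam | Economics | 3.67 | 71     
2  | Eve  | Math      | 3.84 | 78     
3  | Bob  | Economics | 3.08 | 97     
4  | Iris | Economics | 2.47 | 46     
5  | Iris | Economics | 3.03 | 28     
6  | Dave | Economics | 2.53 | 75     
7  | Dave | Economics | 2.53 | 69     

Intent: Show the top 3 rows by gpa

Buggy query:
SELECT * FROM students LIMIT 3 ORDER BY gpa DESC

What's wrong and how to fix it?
Bug: LIMIT must come after ORDER BY

Fix: Sort with ORDER BY, then apply LIMIT

Corrected query:
SELECT * FROM students ORDER BY gpa DESC LIMIT 3

Result:
id | name | major     | gpa  | credits
---+------+-----------+------+--------
2  | Eve  | Math      | 3.84 | 78     
1  | Liam | Economics | 3.67 | 71     
3  | Bob  | Economics | 3.08 | 97     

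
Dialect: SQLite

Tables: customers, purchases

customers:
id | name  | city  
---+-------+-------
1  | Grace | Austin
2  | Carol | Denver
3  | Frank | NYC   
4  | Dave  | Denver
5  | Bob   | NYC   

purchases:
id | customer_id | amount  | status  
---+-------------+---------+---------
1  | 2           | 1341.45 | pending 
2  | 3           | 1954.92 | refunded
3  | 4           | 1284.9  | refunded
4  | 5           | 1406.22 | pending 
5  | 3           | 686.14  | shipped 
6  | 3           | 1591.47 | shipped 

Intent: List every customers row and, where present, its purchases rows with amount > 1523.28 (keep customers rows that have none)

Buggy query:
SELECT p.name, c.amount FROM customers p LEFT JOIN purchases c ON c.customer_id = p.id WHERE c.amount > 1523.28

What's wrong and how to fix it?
Bug: A WHERE condition on the right-hand table after LEFT JOIN drops unmatched parents

Fix: Put 'c.amount > 1523.28' in the JOIN's ON clause instead of WHERE

Corrected query:
SELECT p.name, c.amount FROM customers p LEFT JOIN purchases c ON c.customer_id = p.id AND c.amount > 1523.28

Result:
name  | amount 
------+--------
Grace | NULL   
Carol | NULL   
Frank | 1591.47
Frank | 1954.92
Dave  | NULL   
Bob   | NULL   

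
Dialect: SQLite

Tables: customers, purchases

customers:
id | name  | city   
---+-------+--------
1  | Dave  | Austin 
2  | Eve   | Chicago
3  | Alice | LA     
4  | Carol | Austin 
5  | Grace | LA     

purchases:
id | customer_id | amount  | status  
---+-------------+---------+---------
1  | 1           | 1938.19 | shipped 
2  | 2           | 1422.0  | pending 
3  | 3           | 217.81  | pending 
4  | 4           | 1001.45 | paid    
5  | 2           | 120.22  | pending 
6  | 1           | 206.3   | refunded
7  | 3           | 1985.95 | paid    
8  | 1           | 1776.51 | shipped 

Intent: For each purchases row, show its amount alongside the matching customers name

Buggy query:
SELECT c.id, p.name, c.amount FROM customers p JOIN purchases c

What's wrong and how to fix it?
Bug: JOIN with no ON clause produces a cartesian product; every purchases row pairs with every customers row

Fix: Specify the join condition linking the foreign key to the parent id

Corrected query:
SELECT c.id, p.name, c.amount FROM customers p JOIN purchases c ON c.customer_id = p.id

Result:
id | name  | amount 
---+-------+--------
1  | Dave  | 1938.19
2  | Eve   | 1422   
3  | Alice | 217.81 
4  | Carol | 1001.45
5  | Eve   | 120.22 
6  | Dave  | 206.3  
7  | Alice | 1985.95
8  | Dave  | 1776.51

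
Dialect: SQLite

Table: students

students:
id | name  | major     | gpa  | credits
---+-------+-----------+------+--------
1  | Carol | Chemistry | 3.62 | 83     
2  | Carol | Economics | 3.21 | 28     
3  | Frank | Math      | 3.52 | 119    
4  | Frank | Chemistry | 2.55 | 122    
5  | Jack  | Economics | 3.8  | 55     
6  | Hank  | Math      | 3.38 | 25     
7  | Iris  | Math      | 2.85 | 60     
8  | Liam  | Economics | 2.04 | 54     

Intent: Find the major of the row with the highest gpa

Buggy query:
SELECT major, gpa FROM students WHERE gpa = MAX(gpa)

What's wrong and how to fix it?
Bug: WHERE is evaluated per row; an aggregate over the whole table isn't defined there

Fix: Wrap MAX in a scalar subquery so WHERE compares against a single value

Corrected query:
SELECT major, gpa FROM students WHERE gpa = (SELECT MAX(gpa) FROM students)

Result:
major     | gpa
----------+----
Economics | 3.8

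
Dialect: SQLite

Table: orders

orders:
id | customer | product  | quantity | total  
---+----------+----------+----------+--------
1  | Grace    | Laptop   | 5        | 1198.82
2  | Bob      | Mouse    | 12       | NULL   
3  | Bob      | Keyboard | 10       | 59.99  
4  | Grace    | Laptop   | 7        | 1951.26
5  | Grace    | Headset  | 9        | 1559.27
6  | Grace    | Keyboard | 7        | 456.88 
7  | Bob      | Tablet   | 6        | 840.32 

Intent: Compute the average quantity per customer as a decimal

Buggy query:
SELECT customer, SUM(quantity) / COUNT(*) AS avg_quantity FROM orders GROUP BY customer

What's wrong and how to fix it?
Bug: Both operands are integers, so '/' performs integer division and truncates

Fix: Cast one side to REAL so the division keeps the fractional part

Corrected query:
SELECT customer, SUM(quantity) * 1.0 / COUNT(*) AS avg_quantity FROM orders GROUP BY customer

Result:
customer | avg_quantity
---------+-------------
Bob      | 9.333333    
Grace    | 7           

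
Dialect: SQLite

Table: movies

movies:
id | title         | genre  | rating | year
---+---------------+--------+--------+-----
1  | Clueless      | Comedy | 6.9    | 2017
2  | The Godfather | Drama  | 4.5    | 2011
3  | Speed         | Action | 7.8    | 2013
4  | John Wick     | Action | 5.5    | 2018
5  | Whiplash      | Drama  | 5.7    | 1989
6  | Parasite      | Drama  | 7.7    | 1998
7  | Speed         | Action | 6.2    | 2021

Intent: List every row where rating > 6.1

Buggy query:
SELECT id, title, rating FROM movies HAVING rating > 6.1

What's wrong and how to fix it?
Bug: This is a non-aggregate query (no GROUP BY, no aggregates), so in SQLite the HAVING clause is invalid here; a row-level condition belongs in WHERE

Fix: Replace HAVING with WHERE since the condition applies to individual rows

Corrected query:
SELECT id, title, rating FROM movies WHERE rating > 6.1

Result:
id | title    | rating
---+----------+-------
1  | Clueless | 6.9   
3  | Speed    | 7.8   
6  | Parasite | 7.7   
7  | Speed    | 6.2   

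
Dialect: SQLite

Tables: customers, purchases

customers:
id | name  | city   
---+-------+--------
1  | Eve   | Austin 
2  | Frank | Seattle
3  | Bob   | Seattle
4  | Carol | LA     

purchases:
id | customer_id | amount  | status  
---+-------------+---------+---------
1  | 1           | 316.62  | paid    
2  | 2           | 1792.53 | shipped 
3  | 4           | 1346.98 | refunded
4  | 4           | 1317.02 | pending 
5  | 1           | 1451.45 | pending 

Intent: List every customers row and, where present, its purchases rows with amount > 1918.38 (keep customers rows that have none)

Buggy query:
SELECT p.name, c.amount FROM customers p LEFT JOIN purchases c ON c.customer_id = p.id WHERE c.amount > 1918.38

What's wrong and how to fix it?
Bug: Filtering c.amount in WHERE discards the NULL rows produced by LEFT JOIN, turning it into an inner join

Fix: Move the right-table condition into the ON clause so unmatched parents are kept

Corrected query:
SELECT p.name, c.amount FROM customers p LEFT JOIN purchases c ON c.customer_id = p.id AND c.amount > 1918.38

Result:
name  | amount
------+-------
Eve   | NULL  
Frank | NULL  
Bob   | NULL  
Carol | NULL  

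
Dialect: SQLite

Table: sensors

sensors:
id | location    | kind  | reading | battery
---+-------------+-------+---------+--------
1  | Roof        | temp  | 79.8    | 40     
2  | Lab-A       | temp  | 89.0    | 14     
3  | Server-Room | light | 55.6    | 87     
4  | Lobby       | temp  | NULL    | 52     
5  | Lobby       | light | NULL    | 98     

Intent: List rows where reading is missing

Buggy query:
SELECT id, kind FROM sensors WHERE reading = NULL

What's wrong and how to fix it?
Bug: Comparing to NULL with '=' never matches; NULL = NULL is unknown, not true

Fix: Use IS NULL to test for NULL

Corrected query:
SELECT id, kind FROM sensors WHERE reading IS NULL

Result:
id | kind 
---+------
4  | temp 
5  | light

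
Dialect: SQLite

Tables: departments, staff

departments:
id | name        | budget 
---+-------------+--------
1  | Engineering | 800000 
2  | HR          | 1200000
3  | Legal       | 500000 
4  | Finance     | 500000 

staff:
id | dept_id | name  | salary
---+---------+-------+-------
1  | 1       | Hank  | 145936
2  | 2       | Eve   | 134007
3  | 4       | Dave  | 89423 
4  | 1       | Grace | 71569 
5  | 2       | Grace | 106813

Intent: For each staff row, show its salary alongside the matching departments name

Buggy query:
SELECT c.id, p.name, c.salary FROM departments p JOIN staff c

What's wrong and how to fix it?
Bug: Missing join condition: each staff row is matched to all departments rows instead of just its own

Fix: Add ON c.dept_id = p.id to the JOIN

Corrected query:
SELECT c.id, p.name, c.salary FROM departments p JOIN staff c ON c.dept_id = p.id

Result:
id | name        | salary
---+-------------+-------
1  | Engineering | 145936
2  | HR          | 134007
3  | Finance     | 89423 
4  | Engineering | 71569 
5  | HR          | 106813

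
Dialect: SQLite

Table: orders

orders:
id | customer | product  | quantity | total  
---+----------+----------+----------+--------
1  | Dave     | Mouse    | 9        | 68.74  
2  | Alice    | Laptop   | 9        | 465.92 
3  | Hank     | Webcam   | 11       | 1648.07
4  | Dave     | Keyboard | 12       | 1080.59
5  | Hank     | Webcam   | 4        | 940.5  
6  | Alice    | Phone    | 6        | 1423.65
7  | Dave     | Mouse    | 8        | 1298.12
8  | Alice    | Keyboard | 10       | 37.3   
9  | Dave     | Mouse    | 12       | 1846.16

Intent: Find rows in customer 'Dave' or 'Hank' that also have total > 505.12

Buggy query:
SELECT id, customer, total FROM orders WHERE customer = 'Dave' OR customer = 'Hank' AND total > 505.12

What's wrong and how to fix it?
Bug: Without parentheses, AND is evaluated before OR, so the total filter only applies to the 'Hank' branch

Fix: Group the OR with parentheses (or use IN), then AND the threshold

Corrected query:
SELECT id, customer, total FROM orders WHERE (customer = 'Dave' OR customer = 'Hank') AND total > 505.12

Result:
id | customer | total  
---+----------+--------
3  | Hank     | 1648.07
4  | Dave     | 1080.59
5  | Hank     | 940.5  
7  | Dave     | 1298.12
9  | Dave     | 1846.16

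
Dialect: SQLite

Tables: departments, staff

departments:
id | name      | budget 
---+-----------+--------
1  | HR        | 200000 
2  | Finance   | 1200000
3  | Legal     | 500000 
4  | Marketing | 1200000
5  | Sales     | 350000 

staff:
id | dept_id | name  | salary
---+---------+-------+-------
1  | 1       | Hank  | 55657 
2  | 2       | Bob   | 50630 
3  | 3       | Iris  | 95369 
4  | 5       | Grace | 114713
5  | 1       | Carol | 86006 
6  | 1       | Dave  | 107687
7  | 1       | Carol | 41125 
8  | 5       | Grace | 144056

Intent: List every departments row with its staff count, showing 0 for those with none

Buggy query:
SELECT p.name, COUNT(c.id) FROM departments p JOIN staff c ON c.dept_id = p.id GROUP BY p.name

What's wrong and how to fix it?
Bug: INNER JOIN drops departments rows that have no matching staff rows

Fix: Use LEFT JOIN so parents without children still appear (COUNT(c.id) gives 0)

Corrected query:
SELECT p.name, COUNT(c.id) FROM departments p LEFT JOIN staff c ON c.dept_id = p.id GROUP BY p.name

Result:
name      | COUNT(c.id)
----------+------------
Finance   | 1          
HR        | 4          
Legal     | 1          
Marketing | 0          
Sales     | 2          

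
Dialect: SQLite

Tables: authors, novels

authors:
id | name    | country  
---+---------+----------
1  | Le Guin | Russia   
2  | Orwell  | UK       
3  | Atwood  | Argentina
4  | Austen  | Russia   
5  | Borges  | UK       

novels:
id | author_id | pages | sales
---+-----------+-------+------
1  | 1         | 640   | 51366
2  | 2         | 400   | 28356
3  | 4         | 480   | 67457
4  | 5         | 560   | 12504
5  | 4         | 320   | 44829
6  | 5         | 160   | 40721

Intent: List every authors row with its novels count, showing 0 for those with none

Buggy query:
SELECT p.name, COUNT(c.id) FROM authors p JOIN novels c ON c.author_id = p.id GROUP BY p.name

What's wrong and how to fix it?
Bug: INNER JOIN drops authors rows that have no matching novels rows

Fix: Switch to LEFT JOIN to retain unmatched parent rows

Corrected query:
SELECT p.name, COUNT(c.id) FROM authors p LEFT JOIN novels c ON c.author_id = p.id GROUP BY p.name

Result:
name    | COUNT(c.id)
--------+------------
Atwood  | 0          
Austen  | 2          
Borges  | 2          
Le Guin | 1          
Orwell  | 1          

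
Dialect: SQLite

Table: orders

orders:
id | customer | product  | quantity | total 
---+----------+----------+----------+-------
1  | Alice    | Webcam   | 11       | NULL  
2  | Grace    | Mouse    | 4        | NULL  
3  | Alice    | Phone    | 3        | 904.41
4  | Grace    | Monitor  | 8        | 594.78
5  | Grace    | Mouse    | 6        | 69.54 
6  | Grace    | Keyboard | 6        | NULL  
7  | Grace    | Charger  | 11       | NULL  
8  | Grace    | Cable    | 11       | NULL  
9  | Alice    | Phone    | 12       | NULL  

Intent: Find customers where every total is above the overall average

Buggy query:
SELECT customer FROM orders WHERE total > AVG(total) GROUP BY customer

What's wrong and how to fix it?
Bug: AVG() is an aggregate; it can't sit directly in WHERE

Fix: Compute the overall average in a scalar subquery and compare each group's MIN against it in HAVING

Corrected query:
SELECT customer FROM orders GROUP BY customer HAVING MIN(total) > (SELECT AVG(total) FROM orders)

Result:
customer
--------
Alice   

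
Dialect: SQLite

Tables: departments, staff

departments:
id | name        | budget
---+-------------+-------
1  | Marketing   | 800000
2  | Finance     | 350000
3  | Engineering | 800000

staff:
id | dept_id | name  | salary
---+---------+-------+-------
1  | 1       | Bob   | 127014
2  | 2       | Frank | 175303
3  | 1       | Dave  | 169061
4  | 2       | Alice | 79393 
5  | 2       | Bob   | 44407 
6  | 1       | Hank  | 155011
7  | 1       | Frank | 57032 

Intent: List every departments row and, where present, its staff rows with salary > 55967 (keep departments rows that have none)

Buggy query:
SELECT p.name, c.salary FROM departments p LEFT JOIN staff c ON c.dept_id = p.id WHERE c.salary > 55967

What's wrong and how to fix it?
Bug: A WHERE condition on the right-hand table after LEFT JOIN drops unmatched parents

Fix: Move the right-table condition into the ON clause so unmatched parents are kept

Corrected query:
SELECT p.name, c.salary FROM departments p LEFT JOIN staff c ON c.dept_id = p.id AND c.salary > 55967

Result:
name        | salary
------------+-------
Marketing   | 57032 
Marketing   | 127014
Marketing   | 155011
Marketing   | 169061
Finance     | 79393 
Finance     | 175303
Engineering | NULL  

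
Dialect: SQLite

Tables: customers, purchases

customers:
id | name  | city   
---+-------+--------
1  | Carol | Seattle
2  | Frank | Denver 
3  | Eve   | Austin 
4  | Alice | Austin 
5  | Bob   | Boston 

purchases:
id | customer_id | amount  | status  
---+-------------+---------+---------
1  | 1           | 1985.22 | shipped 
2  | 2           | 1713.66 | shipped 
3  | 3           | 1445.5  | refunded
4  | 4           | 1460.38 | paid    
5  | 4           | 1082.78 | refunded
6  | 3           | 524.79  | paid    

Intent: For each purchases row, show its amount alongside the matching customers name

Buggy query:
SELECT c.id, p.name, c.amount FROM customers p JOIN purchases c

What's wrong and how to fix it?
Bug: JOIN with no ON clause produces a cartesian product; every purchases row pairs with every customers row

Fix: Add ON c.customer_id = p.id to the JOIN

Corrected query:
SELECT c.id, p.name, c.amount FROM customers p JOIN purchases c ON c.customer_id = p.id

Result:
id | name  | amount 
---+-------+--------
1  | Carol | 1985.22
2  | Frank | 1713.66
3  | Eve   | 1445.5 
4  | Alice | 1460.38
5  | Alice | 1082.78
6  | Eve   | 524.79 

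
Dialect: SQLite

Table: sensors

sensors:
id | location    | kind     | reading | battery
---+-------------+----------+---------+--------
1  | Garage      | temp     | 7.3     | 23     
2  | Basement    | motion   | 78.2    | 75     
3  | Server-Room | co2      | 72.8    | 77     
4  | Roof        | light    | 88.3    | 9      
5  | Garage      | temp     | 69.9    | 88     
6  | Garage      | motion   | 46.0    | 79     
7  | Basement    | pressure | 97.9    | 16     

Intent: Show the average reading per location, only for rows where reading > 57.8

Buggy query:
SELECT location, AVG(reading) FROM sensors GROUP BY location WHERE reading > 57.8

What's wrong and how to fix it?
Bug: Row-level WHERE must come before GROUP BY in the clause order

Fix: Move the WHERE clause before GROUP BY

Corrected query:
SELECT location, AVG(reading) FROM sensors WHERE reading > 57.8 GROUP BY location

Result:
location    | AVG(reading)
------------+-------------
Basement    | 88.05       
Garage      | 69.9        
Roof        | 88.3        
Server-Room | 72.8        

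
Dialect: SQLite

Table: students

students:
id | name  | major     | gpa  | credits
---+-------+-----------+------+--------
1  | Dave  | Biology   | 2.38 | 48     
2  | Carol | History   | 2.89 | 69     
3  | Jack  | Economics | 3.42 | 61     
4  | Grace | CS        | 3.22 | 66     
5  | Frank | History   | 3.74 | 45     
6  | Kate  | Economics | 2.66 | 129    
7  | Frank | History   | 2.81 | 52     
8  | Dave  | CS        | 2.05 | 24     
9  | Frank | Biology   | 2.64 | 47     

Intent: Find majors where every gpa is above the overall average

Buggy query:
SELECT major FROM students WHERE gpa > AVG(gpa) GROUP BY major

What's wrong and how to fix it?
Bug: AVG() is an aggregate; it can't sit directly in WHERE

Fix: Compute the overall average in a scalar subquery and compare each group's MIN against it in HAVING

Corrected query:
SELECT major FROM students GROUP BY major HAVING MIN(gpa) > (SELECT AVG(gpa) FROM students)

Result:
(no rows)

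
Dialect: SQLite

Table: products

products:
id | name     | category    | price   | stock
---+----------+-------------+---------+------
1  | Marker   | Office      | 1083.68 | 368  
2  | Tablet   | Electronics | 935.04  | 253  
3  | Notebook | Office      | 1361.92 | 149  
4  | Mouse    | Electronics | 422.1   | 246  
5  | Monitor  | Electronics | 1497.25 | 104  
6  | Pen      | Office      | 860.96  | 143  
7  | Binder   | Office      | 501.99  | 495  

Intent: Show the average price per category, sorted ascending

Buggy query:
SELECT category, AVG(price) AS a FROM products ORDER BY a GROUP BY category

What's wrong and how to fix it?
Bug: ORDER BY appears before GROUP BY; SQL clause order requires GROUP BY first

Fix: Move ORDER BY to the end, after GROUP BY

Corrected query:
SELECT category, AVG(price) AS a FROM products GROUP BY category ORDER BY a

Result:
category    | a         
------------+-----------
Electronics | 951.463333
Office      | 952.1375  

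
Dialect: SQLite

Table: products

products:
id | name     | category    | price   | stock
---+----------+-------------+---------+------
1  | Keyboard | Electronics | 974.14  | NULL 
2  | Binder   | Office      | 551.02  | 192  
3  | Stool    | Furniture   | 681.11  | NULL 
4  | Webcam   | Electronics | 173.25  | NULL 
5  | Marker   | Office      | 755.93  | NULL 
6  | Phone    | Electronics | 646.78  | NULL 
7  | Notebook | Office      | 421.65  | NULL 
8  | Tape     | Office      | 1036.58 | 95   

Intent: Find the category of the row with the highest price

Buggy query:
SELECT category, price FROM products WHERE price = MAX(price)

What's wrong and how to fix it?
Bug: WHERE is evaluated per row; an aggregate over the whole table isn't defined there

Fix: Use a subquery: WHERE price = (SELECT MAX(price) FROM products)

Corrected query:
SELECT category, price FROM products WHERE price = (SELECT MAX(price) FROM products)

Result:
category | price  
---------+--------
Office   | 1036.58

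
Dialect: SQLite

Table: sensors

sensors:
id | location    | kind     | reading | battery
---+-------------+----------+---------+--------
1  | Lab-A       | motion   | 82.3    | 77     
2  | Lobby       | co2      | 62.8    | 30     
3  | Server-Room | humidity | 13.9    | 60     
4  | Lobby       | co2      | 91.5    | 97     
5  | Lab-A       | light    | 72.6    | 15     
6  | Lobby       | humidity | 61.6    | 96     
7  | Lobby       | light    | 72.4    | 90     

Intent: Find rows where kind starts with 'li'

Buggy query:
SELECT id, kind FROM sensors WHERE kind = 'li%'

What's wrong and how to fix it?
Bug: Wildcards only work with LIKE; '=' treats '%' as a literal character

Fix: Use LIKE for wildcard pattern matching

Corrected query:
SELECT id, kind FROM sensors WHERE kind LIKE 'li%'

Result:
id | kind 
---+------
5  | light
7  | light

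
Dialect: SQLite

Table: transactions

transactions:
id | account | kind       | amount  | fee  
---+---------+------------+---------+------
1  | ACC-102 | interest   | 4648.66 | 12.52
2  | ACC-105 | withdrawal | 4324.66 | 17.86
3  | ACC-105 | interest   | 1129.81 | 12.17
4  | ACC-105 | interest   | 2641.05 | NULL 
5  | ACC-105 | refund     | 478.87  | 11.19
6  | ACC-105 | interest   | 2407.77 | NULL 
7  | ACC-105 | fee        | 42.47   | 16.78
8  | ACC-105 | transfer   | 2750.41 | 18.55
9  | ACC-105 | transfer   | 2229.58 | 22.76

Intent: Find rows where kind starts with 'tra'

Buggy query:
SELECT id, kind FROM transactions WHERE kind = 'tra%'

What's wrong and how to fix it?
Bug: Wildcards only work with LIKE; '=' treats '%' as a literal character

Fix: Replace '=' with LIKE so 'tra%' is treated as a pattern

Corrected query:
SELECT id, kind FROM transactions WHERE kind LIKE 'tra%'

Result:
id | kind    
---+---------
8  | transfer
9  | transfer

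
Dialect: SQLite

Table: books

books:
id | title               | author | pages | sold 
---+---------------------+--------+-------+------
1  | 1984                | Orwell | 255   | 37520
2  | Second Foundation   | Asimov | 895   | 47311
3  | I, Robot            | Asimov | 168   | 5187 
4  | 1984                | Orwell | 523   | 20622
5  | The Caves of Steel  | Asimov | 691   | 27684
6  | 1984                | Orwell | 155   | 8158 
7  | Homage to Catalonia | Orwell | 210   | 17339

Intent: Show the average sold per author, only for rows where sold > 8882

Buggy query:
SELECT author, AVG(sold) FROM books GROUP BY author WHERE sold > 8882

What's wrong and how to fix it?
Bug: WHERE cannot follow GROUP BY

Fix: Place WHERE between FROM and GROUP BY

Corrected query:
SELECT author, AVG(sold) FROM books WHERE sold > 8882 GROUP BY author

Result:
author | AVG(sold)   
-------+-------------
Asimov | 37497.5     
Orwell | 25160.333333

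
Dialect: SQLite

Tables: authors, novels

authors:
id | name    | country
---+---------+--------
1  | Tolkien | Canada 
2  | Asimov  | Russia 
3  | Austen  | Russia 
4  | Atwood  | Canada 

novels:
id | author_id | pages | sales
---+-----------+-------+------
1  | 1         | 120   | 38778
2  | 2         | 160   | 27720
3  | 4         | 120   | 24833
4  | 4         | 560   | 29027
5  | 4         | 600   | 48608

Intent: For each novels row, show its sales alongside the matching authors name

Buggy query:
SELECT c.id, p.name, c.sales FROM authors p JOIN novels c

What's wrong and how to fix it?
Bug: Missing join condition: each novels row is matched to all authors rows instead of just its own

Fix: Add ON c.author_id = p.id to the JOIN

Corrected query:
SELECT c.id, p.name, c.sales FROM authors p JOIN novels c ON c.author_id = p.id

Result:
id | name    | sales
---+---------+------
1  | Tolkien | 38778
2  | Asimov  | 27720
3  | Atwood  | 24833
4  | Atwood  | 29027
5  | Atwood  | 48608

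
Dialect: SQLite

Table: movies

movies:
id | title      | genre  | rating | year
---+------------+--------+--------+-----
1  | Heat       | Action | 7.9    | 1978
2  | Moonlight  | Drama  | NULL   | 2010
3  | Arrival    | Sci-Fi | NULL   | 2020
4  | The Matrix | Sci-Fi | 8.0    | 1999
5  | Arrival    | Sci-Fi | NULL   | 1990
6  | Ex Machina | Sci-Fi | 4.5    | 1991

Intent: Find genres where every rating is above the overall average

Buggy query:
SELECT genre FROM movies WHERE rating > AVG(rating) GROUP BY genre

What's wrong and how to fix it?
Bug: AVG() is an aggregate; it can't sit directly in WHERE

Fix: Compute the overall average in a scalar subquery and compare each group's MIN against it in HAVING

Corrected query:
SELECT genre FROM movies GROUP BY genre HAVING MIN(rating) > (SELECT AVG(rating) FROM movies)

Result:
genre 
------
Action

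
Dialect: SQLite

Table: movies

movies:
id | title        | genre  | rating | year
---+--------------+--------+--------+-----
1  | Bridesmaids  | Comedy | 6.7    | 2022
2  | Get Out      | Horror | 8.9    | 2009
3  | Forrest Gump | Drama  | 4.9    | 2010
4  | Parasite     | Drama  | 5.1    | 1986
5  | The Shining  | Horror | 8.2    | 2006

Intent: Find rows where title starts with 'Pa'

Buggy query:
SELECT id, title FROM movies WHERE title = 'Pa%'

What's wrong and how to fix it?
Bug: '=' compares the literal string including the % character; pattern matching needs LIKE

Fix: Replace '=' with LIKE so 'Pa%' is treated as a pattern

Corrected query:
SELECT id, title FROM movies WHERE title LIKE 'Pa%'

Result:
id | title   
---+---------
4  | Parasite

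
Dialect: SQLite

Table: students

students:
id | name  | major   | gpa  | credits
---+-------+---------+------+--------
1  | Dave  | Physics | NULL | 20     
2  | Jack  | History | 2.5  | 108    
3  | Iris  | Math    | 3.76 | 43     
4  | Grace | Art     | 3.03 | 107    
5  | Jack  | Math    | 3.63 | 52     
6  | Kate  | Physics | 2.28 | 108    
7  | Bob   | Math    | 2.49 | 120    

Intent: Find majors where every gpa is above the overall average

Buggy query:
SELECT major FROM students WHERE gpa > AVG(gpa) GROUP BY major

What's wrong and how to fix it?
Bug: AVG() is an aggregate; it can't sit directly in WHERE

Fix: Compute the overall average in a scalar subquery and compare each group's MIN against it in HAVING

Corrected query:
SELECT major FROM students GROUP BY major HAVING MIN(gpa) > (SELECT AVG(gpa) FROM students)

Result:
major
-----
Art  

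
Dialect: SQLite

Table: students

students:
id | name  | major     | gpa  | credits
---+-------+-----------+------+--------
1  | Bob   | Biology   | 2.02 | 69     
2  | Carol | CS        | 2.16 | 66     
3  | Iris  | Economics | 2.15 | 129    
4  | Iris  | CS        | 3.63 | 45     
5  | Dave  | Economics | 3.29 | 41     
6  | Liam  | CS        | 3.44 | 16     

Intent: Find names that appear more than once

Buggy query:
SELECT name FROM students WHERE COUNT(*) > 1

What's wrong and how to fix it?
Bug: WHERE can't reference COUNT(*); aggregates are computed after WHERE

Fix: Group first, then use HAVING for the count condition

Corrected query:
SELECT name FROM students GROUP BY name HAVING COUNT(*) > 1

Result:
name
----
Iris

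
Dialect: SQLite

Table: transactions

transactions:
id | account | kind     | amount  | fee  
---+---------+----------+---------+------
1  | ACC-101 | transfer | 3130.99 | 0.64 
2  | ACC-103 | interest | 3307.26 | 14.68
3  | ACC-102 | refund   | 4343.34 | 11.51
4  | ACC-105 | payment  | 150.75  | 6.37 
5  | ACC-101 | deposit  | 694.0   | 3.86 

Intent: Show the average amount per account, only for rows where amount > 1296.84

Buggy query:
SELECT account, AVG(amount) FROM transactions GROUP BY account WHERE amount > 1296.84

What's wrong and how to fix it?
Bug: Row-level WHERE must come before GROUP BY in the clause order

Fix: Place WHERE between FROM and GROUP BY

Corrected query:
SELECT account, AVG(amount) FROM transactions WHERE amount > 1296.84 GROUP BY account

Result:
account | AVG(amount)
--------+------------
ACC-101 | 3130.99    
ACC-102 | 4343.34    
ACC-103 | 3307.26    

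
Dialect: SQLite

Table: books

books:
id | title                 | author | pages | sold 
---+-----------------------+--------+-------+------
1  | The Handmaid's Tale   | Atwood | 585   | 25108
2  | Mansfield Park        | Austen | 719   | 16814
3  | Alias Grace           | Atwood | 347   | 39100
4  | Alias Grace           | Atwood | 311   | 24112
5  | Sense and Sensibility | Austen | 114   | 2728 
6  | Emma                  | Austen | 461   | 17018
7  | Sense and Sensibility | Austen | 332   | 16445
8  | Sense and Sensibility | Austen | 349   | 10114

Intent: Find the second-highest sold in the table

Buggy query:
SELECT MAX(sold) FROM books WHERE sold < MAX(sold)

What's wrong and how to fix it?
Bug: The inner MAX is an aggregate inside WHERE, which is not allowed

Fix: Put the inner MAX in a scalar subquery

Corrected query:
SELECT MAX(sold) FROM books WHERE sold < (SELECT MAX(sold) FROM books)

Result:
MAX(sold)
---------
25108    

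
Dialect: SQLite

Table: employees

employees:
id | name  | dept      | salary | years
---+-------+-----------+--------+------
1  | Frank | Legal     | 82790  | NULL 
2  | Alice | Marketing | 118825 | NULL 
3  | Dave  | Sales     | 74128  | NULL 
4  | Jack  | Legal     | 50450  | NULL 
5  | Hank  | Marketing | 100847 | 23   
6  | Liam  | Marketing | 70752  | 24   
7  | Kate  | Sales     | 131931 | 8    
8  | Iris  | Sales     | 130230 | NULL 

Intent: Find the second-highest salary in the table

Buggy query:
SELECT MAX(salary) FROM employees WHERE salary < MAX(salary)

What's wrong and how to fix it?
Bug: The inner MAX is an aggregate inside WHERE, which is not allowed

Fix: Put the inner MAX in a scalar subquery

Corrected query:
SELECT MAX(salary) FROM employees WHERE salary < (SELECT MAX(salary) FROM employees)

Result:
MAX(salary)
-----------
130230     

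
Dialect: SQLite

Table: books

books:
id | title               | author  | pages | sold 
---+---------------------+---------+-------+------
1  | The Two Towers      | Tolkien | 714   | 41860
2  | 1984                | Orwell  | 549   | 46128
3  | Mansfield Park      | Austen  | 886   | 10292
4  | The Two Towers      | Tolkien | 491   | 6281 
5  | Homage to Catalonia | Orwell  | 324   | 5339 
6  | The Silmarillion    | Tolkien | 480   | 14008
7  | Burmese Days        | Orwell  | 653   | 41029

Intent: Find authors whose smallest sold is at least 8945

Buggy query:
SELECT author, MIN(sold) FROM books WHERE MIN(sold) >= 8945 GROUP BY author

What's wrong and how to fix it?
Bug: MIN() in WHERE is a misuse of aggregate

Fix: Replace WHERE with HAVING after the GROUP BY

Corrected query:
SELECT author, MIN(sold) FROM books GROUP BY author HAVING MIN(sold) >= 8945

Result:
author | MIN(sold)
-------+----------
Austen | 10292    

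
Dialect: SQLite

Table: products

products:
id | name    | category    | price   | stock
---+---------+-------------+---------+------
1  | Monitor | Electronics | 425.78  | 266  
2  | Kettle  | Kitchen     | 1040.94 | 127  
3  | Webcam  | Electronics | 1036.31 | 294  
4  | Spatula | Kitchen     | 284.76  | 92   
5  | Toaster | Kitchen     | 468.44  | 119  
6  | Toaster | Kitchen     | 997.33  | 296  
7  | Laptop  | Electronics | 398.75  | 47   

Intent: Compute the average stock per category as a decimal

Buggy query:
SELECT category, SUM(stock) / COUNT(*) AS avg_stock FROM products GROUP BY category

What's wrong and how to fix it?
Bug: SUM(stock) and COUNT(*) are both integers; the division truncates the fractional part

Fix: Cast one side to REAL so the division keeps the fractional part

Corrected query:
SELECT category, SUM(stock) * 1.0 / COUNT(*) AS avg_stock FROM products GROUP BY category

Result:
category    | avg_stock 
------------+-----------
Electronics | 202.333333
Kitchen     | 158.5     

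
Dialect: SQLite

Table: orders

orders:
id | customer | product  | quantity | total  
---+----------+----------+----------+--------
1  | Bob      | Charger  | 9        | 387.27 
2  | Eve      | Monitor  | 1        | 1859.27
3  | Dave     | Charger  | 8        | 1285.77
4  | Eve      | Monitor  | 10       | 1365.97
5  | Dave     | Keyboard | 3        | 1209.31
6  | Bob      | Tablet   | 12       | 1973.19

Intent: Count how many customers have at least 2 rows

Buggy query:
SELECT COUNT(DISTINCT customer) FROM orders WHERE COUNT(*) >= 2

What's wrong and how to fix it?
Bug: WHERE filters individual rows, not groups, so a group-level COUNT is invalid there

Fix: Use a subquery that GROUPs and filters with HAVING, then count its rows

Corrected query:
SELECT COUNT(*) FROM (SELECT customer FROM orders GROUP BY customer HAVING COUNT(*) >= 2)

Result:
COUNT(*)
--------
3       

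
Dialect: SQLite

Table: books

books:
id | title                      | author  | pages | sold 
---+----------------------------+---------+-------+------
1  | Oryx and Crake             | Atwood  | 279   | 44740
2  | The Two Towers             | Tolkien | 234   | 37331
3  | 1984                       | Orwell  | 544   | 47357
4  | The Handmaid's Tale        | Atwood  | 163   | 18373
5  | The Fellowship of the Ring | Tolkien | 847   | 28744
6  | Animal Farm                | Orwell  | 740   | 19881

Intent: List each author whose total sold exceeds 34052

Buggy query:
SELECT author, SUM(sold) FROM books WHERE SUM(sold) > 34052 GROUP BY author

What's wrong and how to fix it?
Bug: Aggregate functions cannot appear in a WHERE clause

Fix: Move the aggregate condition to a HAVING clause

Corrected query:
SELECT author, SUM(sold) FROM books GROUP BY author HAVING SUM(sold) > 34052

Result:
author  | SUM(sold)
--------+----------
Atwood  | 63113    
Orwell  | 67238    
Tolkien | 66075    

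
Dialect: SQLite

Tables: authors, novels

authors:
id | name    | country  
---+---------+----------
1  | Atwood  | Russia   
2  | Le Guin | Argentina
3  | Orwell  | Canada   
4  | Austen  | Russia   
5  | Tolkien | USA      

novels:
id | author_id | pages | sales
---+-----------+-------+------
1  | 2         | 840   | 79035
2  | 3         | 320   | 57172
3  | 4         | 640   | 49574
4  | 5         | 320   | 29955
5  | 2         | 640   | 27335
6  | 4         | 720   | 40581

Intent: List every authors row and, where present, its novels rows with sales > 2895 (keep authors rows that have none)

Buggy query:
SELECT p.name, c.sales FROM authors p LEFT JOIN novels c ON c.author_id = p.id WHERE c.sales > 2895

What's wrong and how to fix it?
Bug: Filtering c.sales in WHERE discards the NULL rows produced by LEFT JOIN, turning it into an inner join

Fix: Put 'c.sales > 2895' in the JOIN's ON clause instead of WHERE

Corrected query:
SELECT p.name, c.sales FROM authors p LEFT JOIN novels c ON c.author_id = p.id AND c.sales > 2895

Result:
name    | sales
--------+------
Atwood  | NULL 
Le Guin | 27335
Le Guin | 79035
Orwell  | 57172
Austen  | 40581
Austen  | 49574
Tolkien | 29955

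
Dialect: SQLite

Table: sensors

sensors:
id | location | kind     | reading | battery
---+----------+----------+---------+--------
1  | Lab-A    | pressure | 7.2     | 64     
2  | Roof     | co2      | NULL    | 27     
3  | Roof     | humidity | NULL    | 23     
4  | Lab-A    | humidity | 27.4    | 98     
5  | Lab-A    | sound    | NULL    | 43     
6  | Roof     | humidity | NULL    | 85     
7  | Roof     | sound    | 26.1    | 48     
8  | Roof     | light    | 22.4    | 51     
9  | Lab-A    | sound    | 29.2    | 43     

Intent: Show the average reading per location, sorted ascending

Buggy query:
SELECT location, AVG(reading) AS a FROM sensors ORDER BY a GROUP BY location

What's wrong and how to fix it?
Bug: GROUP BY must precede ORDER BY

Fix: Reorder: SELECT … FROM … GROUP BY … ORDER BY …

Corrected query:
SELECT location, AVG(reading) AS a FROM sensors GROUP BY location ORDER BY a

Result:
location | a        
---------+----------
Lab-A    | 21.266667
Roof     | 24.25    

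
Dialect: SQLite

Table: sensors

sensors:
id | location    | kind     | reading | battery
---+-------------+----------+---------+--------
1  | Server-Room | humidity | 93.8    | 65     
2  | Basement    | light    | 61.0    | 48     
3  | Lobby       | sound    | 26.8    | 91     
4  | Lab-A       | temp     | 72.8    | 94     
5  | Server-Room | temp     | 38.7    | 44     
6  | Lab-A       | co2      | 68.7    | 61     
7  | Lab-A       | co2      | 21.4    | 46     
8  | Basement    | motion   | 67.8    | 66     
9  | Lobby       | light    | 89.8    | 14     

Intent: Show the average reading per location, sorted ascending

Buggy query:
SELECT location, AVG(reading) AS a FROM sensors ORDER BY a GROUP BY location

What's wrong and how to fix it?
Bug: GROUP BY must precede ORDER BY

Fix: Reorder: SELECT … FROM … GROUP BY … ORDER BY …

Corrected query:
SELECT location, AVG(reading) AS a FROM sensors GROUP BY location ORDER BY a

Result:
location    | a    
------------+------
Lab-A       | 54.3 
Lobby       | 58.3 
Basement    | 64.4 
Server-Room | 66.25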